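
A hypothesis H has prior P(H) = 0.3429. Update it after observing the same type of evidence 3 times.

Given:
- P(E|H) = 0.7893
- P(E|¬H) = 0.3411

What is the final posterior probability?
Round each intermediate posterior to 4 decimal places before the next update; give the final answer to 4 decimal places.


Sequential Bayesian updating:

Initial prior: P(H) = 0.3429

Update 1:
  P(E) = 0.7893 × 0.3429 + 0.3411 × 0.6571 = 0.27065097 + 0.22413681 = 0.49478778
  P(H|E) = 0.27065097 / 0.49478778 = 0.5470

Update 2:
  P(E) = 0.7893 × 0.5470 + 0.3411 × 0.4530 = 0.43174710 + 0.15451830 = 0.58626540
  P(H|E) = 0.43174710 / 0.58626540 = 0.7364

Update 3:
  P(E) = 0.7893 × 0.7364 + 0.3411 × 0.2636 = 0.58124052 + 0.08991396 = 0.67115448
  P(H|E) = 0.58124052 / 0.67115448 = 0.8660

Final posterior: 0.8660


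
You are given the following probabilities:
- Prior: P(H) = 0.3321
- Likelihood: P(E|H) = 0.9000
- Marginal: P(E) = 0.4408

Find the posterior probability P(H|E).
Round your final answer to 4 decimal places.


Using Bayes' theorem:

P(H|E) = P(E|H) × P(H) / P(E)
       = 0.9000 × 0.3321 / 0.4408
       = 0.29889000 / 0.4408
       = 0.6781

The evidence strengthens our belief in H.
Prior: 0.3321 → Posterior: 0.6781


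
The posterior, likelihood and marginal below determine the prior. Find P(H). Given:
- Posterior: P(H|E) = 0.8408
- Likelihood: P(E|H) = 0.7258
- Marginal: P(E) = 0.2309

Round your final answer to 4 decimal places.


From Bayes' theorem: P(H|E) = P(E|H) × P(H) / P(E)

Rearranging for P(H):
P(H) = P(H|E) × P(E) / P(E|H)
     = 0.8408 × 0.2309 / 0.7258
     = 0.19414072 / 0.7258
     = 0.2675


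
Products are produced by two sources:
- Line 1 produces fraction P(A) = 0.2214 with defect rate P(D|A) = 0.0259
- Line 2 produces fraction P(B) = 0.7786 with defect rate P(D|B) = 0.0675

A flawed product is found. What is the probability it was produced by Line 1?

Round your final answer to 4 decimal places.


Let A = from Line 1, D = flawed

Given:
- P(A) = 0.2214, P(B) = 0.7786
- P(D|A) = 0.0259, P(D|B) = 0.0675

Step 1: Find P(D)
P(D) = P(D|A)P(A) + P(D|B)P(B)
     = 0.0259 × 0.2214 + 0.0675 × 0.7786
     = 0.00573426 + 0.05255550
     = 0.05828976

Step 2: Apply Bayes' theorem
P(A|D) = P(D|A)P(A) / P(D)
       = 0.00573426 / 0.05828976
       = 0.0984


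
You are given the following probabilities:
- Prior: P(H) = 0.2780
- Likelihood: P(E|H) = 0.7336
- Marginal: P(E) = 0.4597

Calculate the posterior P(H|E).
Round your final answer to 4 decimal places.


Using Bayes' theorem:

P(H|E) = P(E|H) × P(H) / P(E)
       = 0.7336 × 0.2780 / 0.4597
       = 0.20394080 / 0.4597
       = 0.4436

The evidence strengthens our belief in H.
Prior: 0.2780 → Posterior: 0.4436


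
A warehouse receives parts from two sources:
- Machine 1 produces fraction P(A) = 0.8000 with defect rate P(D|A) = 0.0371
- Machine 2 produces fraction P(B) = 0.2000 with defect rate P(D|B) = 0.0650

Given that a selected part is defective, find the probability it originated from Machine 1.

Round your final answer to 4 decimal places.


Let A = from Machine 1, D = defective

Given:
- P(A) = 0.8000, P(B) = 0.2000
- P(D|A) = 0.0371, P(D|B) = 0.0650

Step 1: Find P(D)
P(D) = P(D|A)P(A) + P(D|B)P(B)
     = 0.0371 × 0.8000 + 0.0650 × 0.2000
     = 0.02968000 + 0.01300000
     = 0.04268000

Step 2: Apply Bayes' theorem
P(A|D) = P(D|A)P(A) / P(D)
       = 0.02968000 / 0.04268000
       = 0.6954


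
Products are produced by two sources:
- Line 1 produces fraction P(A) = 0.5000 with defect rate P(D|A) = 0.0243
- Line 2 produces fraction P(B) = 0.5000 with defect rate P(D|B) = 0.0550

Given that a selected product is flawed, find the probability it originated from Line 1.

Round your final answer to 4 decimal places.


Let A = from Line 1, D = flawed

Given:
- P(A) = 0.5000, P(B) = 0.5000
- P(D|A) = 0.0243, P(D|B) = 0.0550

Step 1: Find P(D)
P(D) = P(D|A)P(A) + P(D|B)P(B)
     = 0.0243 × 0.5000 + 0.0550 × 0.5000
     = 0.01215000 + 0.02750000
     = 0.03965000

Step 2: Apply Bayes' theorem
P(A|D) = P(D|A)P(A) / P(D)
       = 0.01215000 / 0.03965000
       = 0.3064


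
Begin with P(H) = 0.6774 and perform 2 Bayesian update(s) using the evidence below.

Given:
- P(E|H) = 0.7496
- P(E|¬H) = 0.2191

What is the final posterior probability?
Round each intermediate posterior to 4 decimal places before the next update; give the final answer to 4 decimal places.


Sequential Bayesian updating:

Initial prior: P(H) = 0.6774

Update 1:
  P(E) = 0.7496 × 0.6774 + 0.2191 × 0.3226 = 0.50777904 + 0.07068166 = 0.57846070
  P(H|E) = 0.50777904 / 0.57846070 = 0.8778

Update 2:
  P(E) = 0.7496 × 0.8778 + 0.2191 × 0.1222 = 0.65799888 + 0.02677402 = 0.68477290
  P(H|E) = 0.65799888 / 0.68477290 = 0.9609

Final posterior: 0.9609


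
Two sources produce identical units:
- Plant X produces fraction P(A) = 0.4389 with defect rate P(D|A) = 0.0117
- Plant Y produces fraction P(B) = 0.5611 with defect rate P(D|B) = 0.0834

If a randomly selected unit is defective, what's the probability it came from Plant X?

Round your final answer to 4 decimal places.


Let A = from Plant X, D = defective

Given:
- P(A) = 0.4389, P(B) = 0.5611
- P(D|A) = 0.0117, P(D|B) = 0.0834

Step 1: Find P(D)
P(D) = P(D|A)P(A) + P(D|B)P(B)
     = 0.0117 × 0.4389 + 0.0834 × 0.5611
     = 0.00513513 + 0.04679574
     = 0.05193087

Step 2: Apply Bayes' theorem
P(A|D) = P(D|A)P(A) / P(D)
       = 0.00513513 / 0.05193087
       = 0.0989


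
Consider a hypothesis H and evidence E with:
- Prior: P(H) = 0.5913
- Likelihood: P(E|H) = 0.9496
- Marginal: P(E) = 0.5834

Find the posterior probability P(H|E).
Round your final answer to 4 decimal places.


Using Bayes' theorem:

P(H|E) = P(E|H) × P(H) / P(E)
       = 0.9496 × 0.5913 / 0.5834
       = 0.56149848 / 0.5834
       = 0.9625

The evidence strengthens our belief in H.
Prior: 0.5913 → Posterior: 0.9625


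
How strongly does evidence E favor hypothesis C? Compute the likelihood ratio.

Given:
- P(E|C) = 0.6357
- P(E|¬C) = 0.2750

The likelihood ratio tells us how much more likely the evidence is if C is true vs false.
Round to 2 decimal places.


Likelihood Ratio (LR) = P(E|C) / P(E|¬C)

LR = 0.6357 / 0.2750
   = 2.31

The evidence is 2.31 times more likely if C is true than if C is false.
Since LR > 1, the evidence supports C over ¬C.


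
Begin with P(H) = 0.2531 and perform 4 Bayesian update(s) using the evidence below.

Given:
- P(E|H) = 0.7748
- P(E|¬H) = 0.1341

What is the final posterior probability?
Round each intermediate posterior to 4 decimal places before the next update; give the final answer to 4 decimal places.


Sequential Bayesian updating:

Initial prior: P(H) = 0.2531

Update 1:
  P(E) = 0.7748 × 0.2531 + 0.1341 × 0.7469 = 0.19610188 + 0.10015929 = 0.29626117
  P(H|E) = 0.19610188 / 0.29626117 = 0.6619

Update 2:
  P(E) = 0.7748 × 0.6619 + 0.1341 × 0.3381 = 0.51284012 + 0.04533921 = 0.55817933
  P(H|E) = 0.51284012 / 0.55817933 = 0.9188

Update 3:
  P(E) = 0.7748 × 0.9188 + 0.1341 × 0.0812 = 0.71188624 + 0.01088892 = 0.72277516
  P(H|E) = 0.71188624 / 0.72277516 = 0.9849

Update 4:
  P(E) = 0.7748 × 0.9849 + 0.1341 × 0.0151 = 0.76310052 + 0.00202491 = 0.76512543
  P(H|E) = 0.76310052 / 0.76512543 = 0.9974

Final posterior: 0.9974


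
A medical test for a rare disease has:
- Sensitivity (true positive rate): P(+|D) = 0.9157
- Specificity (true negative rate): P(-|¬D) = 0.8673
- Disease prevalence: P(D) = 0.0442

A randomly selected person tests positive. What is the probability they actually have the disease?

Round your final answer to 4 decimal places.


Let D = has disease, + = positive test

Given:
- P(D) = 0.0442 (prevalence)
- P(+|D) = 0.9157 (sensitivity)
- P(-|¬D) = 0.8673 (specificity)
- P(+|¬D) = 0.1327 (false positive rate = 1 - specificity)

Step 1: Find P(+)
P(+) = P(+|D)P(D) + P(+|¬D)P(¬D)
     = 0.9157 × 0.0442 + 0.1327 × 0.9558
     = 0.04047394 + 0.12683466
     = 0.16730860

Step 2: Apply Bayes' theorem for P(D|+)
P(D|+) = P(+|D)P(D) / P(+)
       = 0.04047394 / 0.16730860
       = 0.2419


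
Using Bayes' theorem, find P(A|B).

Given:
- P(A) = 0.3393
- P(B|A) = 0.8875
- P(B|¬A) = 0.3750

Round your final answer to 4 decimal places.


Bayes' theorem: P(A|B) = P(B|A) × P(A) / P(B)

Step 1: Calculate P(B) using law of total probability
P(B) = P(B|A)P(A) + P(B|¬A)P(¬A)
     = 0.8875 × 0.3393 + 0.3750 × 0.6607
     = 0.30112875 + 0.24776250
     = 0.54889125

Step 2: Apply Bayes' theorem
P(A|B) = P(B|A) × P(A) / P(B)
       = 0.30112875 / 0.54889125
       = 0.5486


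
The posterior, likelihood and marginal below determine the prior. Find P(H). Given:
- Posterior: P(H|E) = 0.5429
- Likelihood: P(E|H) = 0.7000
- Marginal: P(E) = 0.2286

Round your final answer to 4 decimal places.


From Bayes' theorem: P(H|E) = P(E|H) × P(H) / P(E)

Rearranging for P(H):
P(H) = P(H|E) × P(E) / P(E|H)
     = 0.5429 × 0.2286 / 0.7000
     = 0.12410694 / 0.7000
     = 0.1773


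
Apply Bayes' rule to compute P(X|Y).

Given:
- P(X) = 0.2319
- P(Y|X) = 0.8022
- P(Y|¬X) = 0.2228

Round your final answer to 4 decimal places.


Bayes' theorem: P(X|Y) = P(Y|X) × P(X) / P(Y)

Step 1: Calculate P(Y) using law of total probability
P(Y) = P(Y|X)P(X) + P(Y|¬X)P(¬X)
     = 0.8022 × 0.2319 + 0.2228 × 0.7681
     = 0.18603018 + 0.17113268
     = 0.35716286

Step 2: Apply Bayes' theorem
P(X|Y) = P(Y|X) × P(X) / P(Y)
       = 0.18603018 / 0.35716286
       = 0.5209


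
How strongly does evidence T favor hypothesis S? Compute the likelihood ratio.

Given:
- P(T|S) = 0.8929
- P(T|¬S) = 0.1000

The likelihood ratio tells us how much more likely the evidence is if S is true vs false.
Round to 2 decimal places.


Likelihood Ratio (LR) = P(T|S) / P(T|¬S)

LR = 0.8929 / 0.1000
   = 8.93

The evidence is 8.93 times more likely if S is true than if S is false.
Because LR exceeds 1, T is evidence for S.


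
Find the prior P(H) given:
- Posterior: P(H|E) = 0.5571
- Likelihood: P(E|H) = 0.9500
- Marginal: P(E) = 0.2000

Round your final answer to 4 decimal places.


From Bayes' theorem: P(H|E) = P(E|H) × P(H) / P(E)

Rearranging for P(H):
P(H) = P(H|E) × P(E) / P(E|H)
     = 0.5571 × 0.2000 / 0.9500
     = 0.11142000 / 0.9500
     = 0.1173


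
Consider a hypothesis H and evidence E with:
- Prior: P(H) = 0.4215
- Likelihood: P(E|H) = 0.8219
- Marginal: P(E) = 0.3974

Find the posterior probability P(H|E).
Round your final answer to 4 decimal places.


Using Bayes' theorem:

P(H|E) = P(E|H) × P(H) / P(E)
       = 0.8219 × 0.4215 / 0.3974
       = 0.34643085 / 0.3974
       = 0.8717

The evidence strengthens our belief in H.
Prior: 0.4215 → Posterior: 0.8717


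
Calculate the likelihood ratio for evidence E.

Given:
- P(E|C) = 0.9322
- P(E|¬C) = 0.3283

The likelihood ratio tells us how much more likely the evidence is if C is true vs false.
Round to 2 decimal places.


Likelihood Ratio (LR) = P(E|C) / P(E|¬C)

LR = 0.9322 / 0.3283
   = 2.84

The evidence is 2.84 times more likely if C is true than if C is false.
Since LR > 1, the evidence supports C over ¬C.


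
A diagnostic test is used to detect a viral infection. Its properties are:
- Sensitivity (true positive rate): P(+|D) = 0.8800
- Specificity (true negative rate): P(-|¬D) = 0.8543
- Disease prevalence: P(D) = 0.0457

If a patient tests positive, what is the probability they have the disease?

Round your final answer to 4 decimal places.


Let D = has disease, + = positive test

Given:
- P(D) = 0.0457 (prevalence)
- P(+|D) = 0.8800 (sensitivity)
- P(-|¬D) = 0.8543 (specificity)
- P(+|¬D) = 0.1457 (false positive rate = 1 - specificity)

Step 1: Find P(+)
P(+) = P(+|D)P(D) + P(+|¬D)P(¬D)
     = 0.8800 × 0.0457 + 0.1457 × 0.9543
     = 0.04021600 + 0.13904151
     = 0.17925751

Step 2: Apply Bayes' theorem for P(D|+)
P(D|+) = P(+|D)P(D) / P(+)
       = 0.04021600 / 0.17925751
       = 0.2243


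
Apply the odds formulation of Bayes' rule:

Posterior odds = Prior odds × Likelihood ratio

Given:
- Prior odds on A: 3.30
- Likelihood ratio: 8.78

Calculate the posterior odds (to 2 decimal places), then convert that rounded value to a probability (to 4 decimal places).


Step 1: Calculate posterior odds
Posterior odds = Prior odds × LR
               = 3.30 × 8.78
               = 28.97

Step 2: Convert to probability
P(A|E) = Posterior odds / (1 + Posterior odds)
       = 28.97 / (1 + 28.97)
       = 28.97 / 29.97
       = 0.9666

The evidence increased P(A) from 0.7674 to 0.9666.


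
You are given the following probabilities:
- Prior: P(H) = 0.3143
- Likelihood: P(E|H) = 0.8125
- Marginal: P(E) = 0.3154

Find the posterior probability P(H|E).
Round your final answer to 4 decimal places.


Using Bayes' theorem:

P(H|E) = P(E|H) × P(H) / P(E)
       = 0.8125 × 0.3143 / 0.3154
       = 0.25536875 / 0.3154
       = 0.8097

The evidence strengthens our belief in H.
Prior: 0.3143 → Posterior: 0.8097


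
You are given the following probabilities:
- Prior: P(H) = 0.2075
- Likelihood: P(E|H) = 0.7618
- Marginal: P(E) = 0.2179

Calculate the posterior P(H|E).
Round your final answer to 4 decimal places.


Using Bayes' theorem:

P(H|E) = P(E|H) × P(H) / P(E)
       = 0.7618 × 0.2075 / 0.2179
       = 0.15807350 / 0.2179
       = 0.7254

The evidence strengthens our belief in H.
Prior: 0.2075 → Posterior: 0.7254


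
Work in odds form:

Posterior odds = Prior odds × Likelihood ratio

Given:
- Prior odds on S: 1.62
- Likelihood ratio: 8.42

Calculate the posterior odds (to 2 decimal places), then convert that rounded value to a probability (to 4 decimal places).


Step 1: Calculate posterior odds
Posterior odds = Prior odds × LR
               = 1.62 × 8.42
               = 13.64

Step 2: Convert to probability
P(S|E) = Posterior odds / (1 + Posterior odds)
       = 13.64 / (1 + 13.64)
       = 13.64 / 14.64
       = 0.9317

The evidence increased P(S) from 0.6183 to 0.9317.


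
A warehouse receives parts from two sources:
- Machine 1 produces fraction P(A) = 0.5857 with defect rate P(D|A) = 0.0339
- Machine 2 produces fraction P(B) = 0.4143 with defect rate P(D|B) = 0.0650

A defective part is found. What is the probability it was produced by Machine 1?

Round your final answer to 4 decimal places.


Let A = from Machine 1, D = defective

Given:
- P(A) = 0.5857, P(B) = 0.4143
- P(D|A) = 0.0339, P(D|B) = 0.0650

Step 1: Find P(D)
P(D) = P(D|A)P(A) + P(D|B)P(B)
     = 0.0339 × 0.5857 + 0.0650 × 0.4143
     = 0.01985523 + 0.02692950
     = 0.04678473

Step 2: Apply Bayes' theorem
P(A|D) = P(D|A)P(A) / P(D)
       = 0.01985523 / 0.04678473
       = 0.4244


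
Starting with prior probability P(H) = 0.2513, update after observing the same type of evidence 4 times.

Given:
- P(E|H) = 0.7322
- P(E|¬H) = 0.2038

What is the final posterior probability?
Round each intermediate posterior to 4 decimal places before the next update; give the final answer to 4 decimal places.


Sequential Bayesian updating:

Initial prior: P(H) = 0.2513

Update 1:
  P(E) = 0.7322 × 0.2513 + 0.2038 × 0.7487 = 0.18400186 + 0.15258506 = 0.33658692
  P(H|E) = 0.18400186 / 0.33658692 = 0.5467

Update 2:
  P(E) = 0.7322 × 0.5467 + 0.2038 × 0.4533 = 0.40029374 + 0.09238254 = 0.49267628
  P(H|E) = 0.40029374 / 0.49267628 = 0.8125

Update 3:
  P(E) = 0.7322 × 0.8125 + 0.2038 × 0.1875 = 0.59491250 + 0.03821250 = 0.63312500
  P(H|E) = 0.59491250 / 0.63312500 = 0.9396

Update 4:
  P(E) = 0.7322 × 0.9396 + 0.2038 × 0.0604 = 0.68797512 + 0.01230952 = 0.70028464
  P(H|E) = 0.68797512 / 0.70028464 = 0.9824

Final posterior: 0.9824


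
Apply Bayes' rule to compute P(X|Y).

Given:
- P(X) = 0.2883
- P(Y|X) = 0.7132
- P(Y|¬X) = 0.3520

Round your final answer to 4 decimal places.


Bayes' theorem: P(X|Y) = P(Y|X) × P(X) / P(Y)

Step 1: Calculate P(Y) using law of total probability
P(Y) = P(Y|X)P(X) + P(Y|¬X)P(¬X)
     = 0.7132 × 0.2883 + 0.3520 × 0.7117
     = 0.20561556 + 0.25051840
     = 0.45613396

Step 2: Apply Bayes' theorem
P(X|Y) = P(Y|X) × P(X) / P(Y)
       = 0.20561556 / 0.45613396
       = 0.4508


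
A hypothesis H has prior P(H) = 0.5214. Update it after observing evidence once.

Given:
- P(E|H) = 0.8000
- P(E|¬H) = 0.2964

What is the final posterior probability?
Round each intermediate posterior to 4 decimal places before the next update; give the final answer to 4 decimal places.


Sequential Bayesian updating:

Initial prior: P(H) = 0.5214

Update 1:
  P(E) = 0.8000 × 0.5214 + 0.2964 × 0.4786 = 0.41712000 + 0.14185704 = 0.55897704
  P(H|E) = 0.41712000 / 0.55897704 = 0.7462

Final posterior: 0.7462


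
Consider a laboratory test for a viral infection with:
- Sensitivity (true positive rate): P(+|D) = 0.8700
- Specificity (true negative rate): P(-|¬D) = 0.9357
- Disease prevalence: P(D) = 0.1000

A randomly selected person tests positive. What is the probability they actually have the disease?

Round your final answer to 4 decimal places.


Let D = has disease, + = positive test

Given:
- P(D) = 0.1000 (prevalence)
- P(+|D) = 0.8700 (sensitivity)
- P(-|¬D) = 0.9357 (specificity)
- P(+|¬D) = 0.0643 (false positive rate = 1 - specificity)

Step 1: Find P(+)
P(+) = P(+|D)P(D) + P(+|¬D)P(¬D)
     = 0.8700 × 0.1000 + 0.0643 × 0.9000
     = 0.08700000 + 0.05787000
     = 0.14487000

Step 2: Apply Bayes' theorem for P(D|+)
P(D|+) = P(+|D)P(D) / P(+)
       = 0.08700000 / 0.14487000
       = 0.6005


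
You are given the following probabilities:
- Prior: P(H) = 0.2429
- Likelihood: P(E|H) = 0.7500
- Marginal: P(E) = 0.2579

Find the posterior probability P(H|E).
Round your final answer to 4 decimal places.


Using Bayes' theorem:

P(H|E) = P(E|H) × P(H) / P(E)
       = 0.7500 × 0.2429 / 0.2579
       = 0.18217500 / 0.2579
       = 0.7064

The evidence strengthens our belief in H.
Prior: 0.2429 → Posterior: 0.7064


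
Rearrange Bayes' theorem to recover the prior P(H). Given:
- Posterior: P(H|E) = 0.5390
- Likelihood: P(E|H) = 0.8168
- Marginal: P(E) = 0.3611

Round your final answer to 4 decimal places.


From Bayes' theorem: P(H|E) = P(E|H) × P(H) / P(E)

Rearranging for P(H):
P(H) = P(H|E) × P(E) / P(E|H)
     = 0.5390 × 0.3611 / 0.8168
     = 0.19463290 / 0.8168
     = 0.2383


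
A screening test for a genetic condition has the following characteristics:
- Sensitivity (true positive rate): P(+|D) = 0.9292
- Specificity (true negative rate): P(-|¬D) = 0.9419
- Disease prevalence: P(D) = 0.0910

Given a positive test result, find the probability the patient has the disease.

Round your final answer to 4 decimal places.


Let D = has disease, + = positive test

Given:
- P(D) = 0.0910 (prevalence)
- P(+|D) = 0.9292 (sensitivity)
- P(-|¬D) = 0.9419 (specificity)
- P(+|¬D) = 0.0581 (false positive rate = 1 - specificity)

Step 1: Find P(+)
P(+) = P(+|D)P(D) + P(+|¬D)P(¬D)
     = 0.9292 × 0.0910 + 0.0581 × 0.9090
     = 0.08455720 + 0.05281290
     = 0.13737010

Step 2: Apply Bayes' theorem for P(D|+)
P(D|+) = P(+|D)P(D) / P(+)
       = 0.08455720 / 0.13737010
       = 0.6155


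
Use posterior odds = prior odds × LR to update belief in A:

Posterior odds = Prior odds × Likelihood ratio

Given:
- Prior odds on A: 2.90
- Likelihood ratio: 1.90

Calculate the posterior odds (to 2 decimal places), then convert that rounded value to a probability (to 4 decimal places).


Step 1: Calculate posterior odds
Posterior odds = Prior odds × LR
               = 2.90 × 1.90
               = 5.51

Step 2: Convert to probability
P(A|E) = Posterior odds / (1 + Posterior odds)
       = 5.51 / (1 + 5.51)
       = 5.51 / 6.51
       = 0.8464

The evidence increased P(A) from 0.7436 to 0.8464.


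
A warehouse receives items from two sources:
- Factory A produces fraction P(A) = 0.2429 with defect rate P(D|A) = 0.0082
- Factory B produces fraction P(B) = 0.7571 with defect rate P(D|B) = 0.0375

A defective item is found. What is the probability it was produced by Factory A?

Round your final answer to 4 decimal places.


Let A = from Factory A, D = defective

Given:
- P(A) = 0.2429, P(B) = 0.7571
- P(D|A) = 0.0082, P(D|B) = 0.0375

Step 1: Find P(D)
P(D) = P(D|A)P(A) + P(D|B)P(B)
     = 0.0082 × 0.2429 + 0.0375 × 0.7571
     = 0.00199178 + 0.02839125
     = 0.03038303

Step 2: Apply Bayes' theorem
P(A|D) = P(D|A)P(A) / P(D)
       = 0.00199178 / 0.03038303
       = 0.0656


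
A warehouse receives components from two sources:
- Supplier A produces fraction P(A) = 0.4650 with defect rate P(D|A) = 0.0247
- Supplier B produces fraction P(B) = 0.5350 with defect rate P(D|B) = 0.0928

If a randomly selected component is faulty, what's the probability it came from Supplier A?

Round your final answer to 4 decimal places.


Let A = from Supplier A, D = faulty

Given:
- P(A) = 0.4650, P(B) = 0.5350
- P(D|A) = 0.0247, P(D|B) = 0.0928

Step 1: Find P(D)
P(D) = P(D|A)P(A) + P(D|B)P(B)
     = 0.0247 × 0.4650 + 0.0928 × 0.5350
     = 0.01148550 + 0.04964800
     = 0.06113350

Step 2: Apply Bayes' theorem
P(A|D) = P(D|A)P(A) / P(D)
       = 0.01148550 / 0.06113350
       = 0.1879


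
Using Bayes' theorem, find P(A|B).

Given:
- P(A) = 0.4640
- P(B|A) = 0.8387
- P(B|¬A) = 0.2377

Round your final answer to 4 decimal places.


Bayes' theorem: P(A|B) = P(B|A) × P(A) / P(B)

Step 1: Calculate P(B) using law of total probability
P(B) = P(B|A)P(A) + P(B|¬A)P(¬A)
     = 0.8387 × 0.4640 + 0.2377 × 0.5360
     = 0.38915680 + 0.12740720
     = 0.51656400

Step 2: Apply Bayes' theorem
P(A|B) = P(B|A) × P(A) / P(B)
       = 0.38915680 / 0.51656400
       = 0.7534


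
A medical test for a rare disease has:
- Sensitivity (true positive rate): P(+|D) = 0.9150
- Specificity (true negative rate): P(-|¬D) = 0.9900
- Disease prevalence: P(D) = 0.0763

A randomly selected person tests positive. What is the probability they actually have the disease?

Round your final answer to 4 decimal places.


Let D = has disease, + = positive test

Given:
- P(D) = 0.0763 (prevalence)
- P(+|D) = 0.9150 (sensitivity)
- P(-|¬D) = 0.9900 (specificity)
- P(+|¬D) = 0.0100 (false positive rate = 1 - specificity)

Step 1: Find P(+)
P(+) = P(+|D)P(D) + P(+|¬D)P(¬D)
     = 0.9150 × 0.0763 + 0.0100 × 0.9237
     = 0.06981450 + 0.00923700
     = 0.07905150

Step 2: Apply Bayes' theorem for P(D|+)
P(D|+) = P(+|D)P(D) / P(+)
       = 0.06981450 / 0.07905150
       = 0.8832


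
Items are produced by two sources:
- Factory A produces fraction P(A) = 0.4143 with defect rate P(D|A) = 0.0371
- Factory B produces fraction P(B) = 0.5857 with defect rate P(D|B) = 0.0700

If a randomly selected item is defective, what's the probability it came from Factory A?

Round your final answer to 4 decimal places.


Let A = from Factory A, D = defective

Given:
- P(A) = 0.4143, P(B) = 0.5857
- P(D|A) = 0.0371, P(D|B) = 0.0700

Step 1: Find P(D)
P(D) = P(D|A)P(A) + P(D|B)P(B)
     = 0.0371 × 0.4143 + 0.0700 × 0.5857
     = 0.01537053 + 0.04099900
     = 0.05636953

Step 2: Apply Bayes' theorem
P(A|D) = P(D|A)P(A) / P(D)
       = 0.01537053 / 0.05636953
       = 0.2727


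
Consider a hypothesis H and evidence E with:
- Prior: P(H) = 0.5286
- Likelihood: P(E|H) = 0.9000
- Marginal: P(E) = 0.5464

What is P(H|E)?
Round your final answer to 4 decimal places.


Using Bayes' theorem:

P(H|E) = P(E|H) × P(H) / P(E)
       = 0.9000 × 0.5286 / 0.5464
       = 0.47574000 / 0.5464
       = 0.8707

The evidence strengthens our belief in H.
Prior: 0.5286 → Posterior: 0.8707


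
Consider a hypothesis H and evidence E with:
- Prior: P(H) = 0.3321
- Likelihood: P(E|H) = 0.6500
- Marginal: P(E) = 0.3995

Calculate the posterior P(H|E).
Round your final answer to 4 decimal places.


Using Bayes' theorem:

P(H|E) = P(E|H) × P(H) / P(E)
       = 0.6500 × 0.3321 / 0.3995
       = 0.21586500 / 0.3995
       = 0.5403

The evidence strengthens our belief in H.
Prior: 0.3321 → Posterior: 0.5403


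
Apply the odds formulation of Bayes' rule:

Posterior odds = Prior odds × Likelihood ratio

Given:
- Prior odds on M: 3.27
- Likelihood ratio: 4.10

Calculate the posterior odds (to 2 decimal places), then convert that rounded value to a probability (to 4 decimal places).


Step 1: Calculate posterior odds
Posterior odds = Prior odds × LR
               = 3.27 × 4.10
               = 13.41

Step 2: Convert to probability
P(M|E) = Posterior odds / (1 + Posterior odds)
       = 13.41 / (1 + 13.41)
       = 13.41 / 14.41
       = 0.9306

The evidence increased P(M) from 0.7658 to 0.9306.


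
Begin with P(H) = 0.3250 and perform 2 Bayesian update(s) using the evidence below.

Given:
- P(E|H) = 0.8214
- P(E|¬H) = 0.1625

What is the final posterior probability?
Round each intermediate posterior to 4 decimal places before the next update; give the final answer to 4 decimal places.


Sequential Bayesian updating:

Initial prior: P(H) = 0.3250

Update 1:
  P(E) = 0.8214 × 0.3250 + 0.1625 × 0.6750 = 0.26695500 + 0.10968750 = 0.37664250
  P(H|E) = 0.26695500 / 0.37664250 = 0.7088

Update 2:
  P(E) = 0.8214 × 0.7088 + 0.1625 × 0.2912 = 0.58220832 + 0.04732000 = 0.62952832
  P(H|E) = 0.58220832 / 0.62952832 = 0.9248

Final posterior: 0.9248


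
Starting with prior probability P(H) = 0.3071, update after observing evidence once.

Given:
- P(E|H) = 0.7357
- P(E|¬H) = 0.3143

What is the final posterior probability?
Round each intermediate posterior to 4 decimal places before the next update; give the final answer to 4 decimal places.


Sequential Bayesian updating:

Initial prior: P(H) = 0.3071

Update 1:
  P(E) = 0.7357 × 0.3071 + 0.3143 × 0.6929 = 0.22593347 + 0.21777847 = 0.44371194
  P(H|E) = 0.22593347 / 0.44371194 = 0.5092

Final posterior: 0.5092


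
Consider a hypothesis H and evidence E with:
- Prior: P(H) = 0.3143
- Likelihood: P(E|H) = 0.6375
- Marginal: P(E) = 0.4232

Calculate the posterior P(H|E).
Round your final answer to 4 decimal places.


Using Bayes' theorem:

P(H|E) = P(E|H) × P(H) / P(E)
       = 0.6375 × 0.3143 / 0.4232
       = 0.20036625 / 0.4232
       = 0.4735

The evidence strengthens our belief in H.
Prior: 0.3143 → Posterior: 0.4735


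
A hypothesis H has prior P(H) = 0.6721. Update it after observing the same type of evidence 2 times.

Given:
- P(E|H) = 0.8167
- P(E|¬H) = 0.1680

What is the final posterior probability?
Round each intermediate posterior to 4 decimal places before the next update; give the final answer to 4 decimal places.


Sequential Bayesian updating:

Initial prior: P(H) = 0.6721

Update 1:
  P(E) = 0.8167 × 0.6721 + 0.1680 × 0.3279 = 0.54890407 + 0.05508720 = 0.60399127
  P(H|E) = 0.54890407 / 0.60399127 = 0.9088

Update 2:
  P(E) = 0.8167 × 0.9088 + 0.1680 × 0.0912 = 0.74221696 + 0.01532160 = 0.75753856
  P(H|E) = 0.74221696 / 0.75753856 = 0.9798

Final posterior: 0.9798


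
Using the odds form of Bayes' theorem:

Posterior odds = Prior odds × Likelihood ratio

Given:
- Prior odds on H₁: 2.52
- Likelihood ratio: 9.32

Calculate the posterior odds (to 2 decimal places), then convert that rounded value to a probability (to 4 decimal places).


Step 1: Calculate posterior odds
Posterior odds = Prior odds × LR
               = 2.52 × 9.32
               = 23.49

Step 2: Convert to probability
P(H₁|E) = Posterior odds / (1 + Posterior odds)
       = 23.49 / (1 + 23.49)
       = 23.49 / 24.49
       = 0.9592

The evidence increased P(H₁) from 0.7159 to 0.9592.


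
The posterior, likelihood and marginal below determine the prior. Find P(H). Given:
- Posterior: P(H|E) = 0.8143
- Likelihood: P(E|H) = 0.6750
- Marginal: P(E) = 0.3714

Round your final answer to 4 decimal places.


From Bayes' theorem: P(H|E) = P(E|H) × P(H) / P(E)

Rearranging for P(H):
P(H) = P(H|E) × P(E) / P(E|H)
     = 0.8143 × 0.3714 / 0.6750
     = 0.30243102 / 0.6750
     = 0.4480


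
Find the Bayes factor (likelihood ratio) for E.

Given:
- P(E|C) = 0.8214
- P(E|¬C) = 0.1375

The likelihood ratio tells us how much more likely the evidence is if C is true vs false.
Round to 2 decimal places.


Likelihood Ratio (LR) = P(E|C) / P(E|¬C)

LR = 0.8214 / 0.1375
   = 5.97

The evidence is 5.97 times more likely if C is true than if C is false.
LR > 1, so observing E raises the odds in favor of C.


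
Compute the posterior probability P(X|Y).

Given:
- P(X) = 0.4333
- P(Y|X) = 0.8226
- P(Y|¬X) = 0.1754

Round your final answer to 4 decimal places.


Bayes' theorem: P(X|Y) = P(Y|X) × P(X) / P(Y)

Step 1: Calculate P(Y) using law of total probability
P(Y) = P(Y|X)P(X) + P(Y|¬X)P(¬X)
     = 0.8226 × 0.4333 + 0.1754 × 0.5667
     = 0.35643258 + 0.09939918
     = 0.45583176

Step 2: Apply Bayes' theorem
P(X|Y) = P(Y|X) × P(X) / P(Y)
       = 0.35643258 / 0.45583176
       = 0.7819


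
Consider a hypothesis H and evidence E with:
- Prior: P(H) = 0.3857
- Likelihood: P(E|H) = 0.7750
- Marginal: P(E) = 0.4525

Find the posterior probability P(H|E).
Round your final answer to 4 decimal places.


Using Bayes' theorem:

P(H|E) = P(E|H) × P(H) / P(E)
       = 0.7750 × 0.3857 / 0.4525
       = 0.29891750 / 0.4525
       = 0.6606

The evidence strengthens our belief in H.
Prior: 0.3857 → Posterior: 0.6606


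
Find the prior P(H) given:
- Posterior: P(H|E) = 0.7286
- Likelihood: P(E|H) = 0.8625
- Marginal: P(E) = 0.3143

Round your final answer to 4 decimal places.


From Bayes' theorem: P(H|E) = P(E|H) × P(H) / P(E)

Rearranging for P(H):
P(H) = P(H|E) × P(E) / P(E|H)
     = 0.7286 × 0.3143 / 0.8625
     = 0.22899898 / 0.8625
     = 0.2655


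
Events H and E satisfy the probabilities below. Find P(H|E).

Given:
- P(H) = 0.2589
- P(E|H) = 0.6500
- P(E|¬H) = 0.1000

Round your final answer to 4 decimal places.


Bayes' theorem: P(H|E) = P(E|H) × P(H) / P(E)

Step 1: Calculate P(E) using law of total probability
P(E) = P(E|H)P(H) + P(E|¬H)P(¬H)
     = 0.6500 × 0.2589 + 0.1000 × 0.7411
     = 0.16828500 + 0.07411000
     = 0.24239500

Step 2: Apply Bayes' theorem
P(H|E) = P(E|H) × P(H) / P(E)
       = 0.16828500 / 0.24239500
       = 0.6943


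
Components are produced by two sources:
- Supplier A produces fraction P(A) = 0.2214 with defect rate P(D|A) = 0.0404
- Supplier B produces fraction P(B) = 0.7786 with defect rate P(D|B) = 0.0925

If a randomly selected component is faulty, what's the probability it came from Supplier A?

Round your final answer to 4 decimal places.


Let A = from Supplier A, D = faulty

Given:
- P(A) = 0.2214, P(B) = 0.7786
- P(D|A) = 0.0404, P(D|B) = 0.0925

Step 1: Find P(D)
P(D) = P(D|A)P(A) + P(D|B)P(B)
     = 0.0404 × 0.2214 + 0.0925 × 0.7786
     = 0.00894456 + 0.07202050
     = 0.08096506

Step 2: Apply Bayes' theorem
P(A|D) = P(D|A)P(A) / P(D)
       = 0.00894456 / 0.08096506
       = 0.1105


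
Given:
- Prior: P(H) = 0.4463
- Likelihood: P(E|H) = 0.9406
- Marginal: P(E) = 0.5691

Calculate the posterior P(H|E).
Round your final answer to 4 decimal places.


Using Bayes' theorem:

P(H|E) = P(E|H) × P(H) / P(E)
       = 0.9406 × 0.4463 / 0.5691
       = 0.41978978 / 0.5691
       = 0.7376

The evidence strengthens our belief in H.
Prior: 0.4463 → Posterior: 0.7376


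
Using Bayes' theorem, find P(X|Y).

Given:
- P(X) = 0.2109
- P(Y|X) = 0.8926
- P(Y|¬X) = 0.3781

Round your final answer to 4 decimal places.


Bayes' theorem: P(X|Y) = P(Y|X) × P(X) / P(Y)

Step 1: Calculate P(Y) using law of total probability
P(Y) = P(Y|X)P(X) + P(Y|¬X)P(¬X)
     = 0.8926 × 0.2109 + 0.3781 × 0.7891
     = 0.18824934 + 0.29835871
     = 0.48660805

Step 2: Apply Bayes' theorem
P(X|Y) = P(Y|X) × P(X) / P(Y)
       = 0.18824934 / 0.48660805
       = 0.3869


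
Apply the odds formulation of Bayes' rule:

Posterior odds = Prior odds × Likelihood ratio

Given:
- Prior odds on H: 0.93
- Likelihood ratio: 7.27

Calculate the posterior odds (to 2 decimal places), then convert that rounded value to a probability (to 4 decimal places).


Step 1: Calculate posterior odds
Posterior odds = Prior odds × LR
               = 0.93 × 7.27
               = 6.76

Step 2: Convert to probability
P(H|E) = Posterior odds / (1 + Posterior odds)
       = 6.76 / (1 + 6.76)
       = 6.76 / 7.76
       = 0.8711

The evidence increased P(H) from 0.4819 to 0.8711.


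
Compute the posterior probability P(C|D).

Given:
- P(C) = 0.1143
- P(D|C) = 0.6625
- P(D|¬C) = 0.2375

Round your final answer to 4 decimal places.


Bayes' theorem: P(C|D) = P(D|C) × P(C) / P(D)

Step 1: Calculate P(D) using law of total probability
P(D) = P(D|C)P(C) + P(D|¬C)P(¬C)
     = 0.6625 × 0.1143 + 0.2375 × 0.8857
     = 0.07572375 + 0.21035375
     = 0.28607750

Step 2: Apply Bayes' theorem
P(C|D) = P(D|C) × P(C) / P(D)
       = 0.07572375 / 0.28607750
       = 0.2647


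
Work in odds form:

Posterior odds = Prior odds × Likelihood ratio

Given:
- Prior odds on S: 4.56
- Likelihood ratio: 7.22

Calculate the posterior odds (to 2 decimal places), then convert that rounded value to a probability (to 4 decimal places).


Step 1: Calculate posterior odds
Posterior odds = Prior odds × LR
               = 4.56 × 7.22
               = 32.92

Step 2: Convert to probability
P(S|E) = Posterior odds / (1 + Posterior odds)
       = 32.92 / (1 + 32.92)
       = 32.92 / 33.92
       = 0.9705

The evidence increased P(S) from 0.8201 to 0.9705.


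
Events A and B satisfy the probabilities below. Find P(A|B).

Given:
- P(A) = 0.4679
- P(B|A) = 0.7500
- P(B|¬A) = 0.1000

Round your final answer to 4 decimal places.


Bayes' theorem: P(A|B) = P(B|A) × P(A) / P(B)

Step 1: Calculate P(B) using law of total probability
P(B) = P(B|A)P(A) + P(B|¬A)P(¬A)
     = 0.7500 × 0.4679 + 0.1000 × 0.5321
     = 0.35092500 + 0.05321000
     = 0.40413500

Step 2: Apply Bayes' theorem
P(A|B) = P(B|A) × P(A) / P(B)
       = 0.35092500 / 0.40413500
       = 0.8683


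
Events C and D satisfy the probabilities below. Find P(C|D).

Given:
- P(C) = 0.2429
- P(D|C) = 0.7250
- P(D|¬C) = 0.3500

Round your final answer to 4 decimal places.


Bayes' theorem: P(C|D) = P(D|C) × P(C) / P(D)

Step 1: Calculate P(D) using law of total probability
P(D) = P(D|C)P(C) + P(D|¬C)P(¬C)
     = 0.7250 × 0.2429 + 0.3500 × 0.7571
     = 0.17610250 + 0.26498500
     = 0.44108750

Step 2: Apply Bayes' theorem
P(C|D) = P(D|C) × P(C) / P(D)
       = 0.17610250 / 0.44108750
       = 0.3992


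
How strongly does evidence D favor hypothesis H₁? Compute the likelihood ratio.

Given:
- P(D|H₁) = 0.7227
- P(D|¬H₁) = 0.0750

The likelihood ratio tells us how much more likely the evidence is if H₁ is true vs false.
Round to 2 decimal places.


Likelihood Ratio (LR) = P(D|H₁) / P(D|¬H₁)

LR = 0.7227 / 0.0750
   = 9.64

The evidence is 9.64 times more likely if H₁ is true than if H₁ is false.
Since LR > 1, the evidence supports H₁ over ¬H₁.


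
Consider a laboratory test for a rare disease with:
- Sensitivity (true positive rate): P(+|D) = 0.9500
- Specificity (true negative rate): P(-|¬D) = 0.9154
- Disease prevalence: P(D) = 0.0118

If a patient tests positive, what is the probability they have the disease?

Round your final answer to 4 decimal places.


Let D = has disease, + = positive test

Given:
- P(D) = 0.0118 (prevalence)
- P(+|D) = 0.9500 (sensitivity)
- P(-|¬D) = 0.9154 (specificity)
- P(+|¬D) = 0.0846 (false positive rate = 1 - specificity)

Step 1: Find P(+)
P(+) = P(+|D)P(D) + P(+|¬D)P(¬D)
     = 0.9500 × 0.0118 + 0.0846 × 0.9882
     = 0.01121000 + 0.08360172
     = 0.09481172

Step 2: Apply Bayes' theorem for P(D|+)
P(D|+) = P(+|D)P(D) / P(+)
       = 0.01121000 / 0.09481172
       = 0.1182


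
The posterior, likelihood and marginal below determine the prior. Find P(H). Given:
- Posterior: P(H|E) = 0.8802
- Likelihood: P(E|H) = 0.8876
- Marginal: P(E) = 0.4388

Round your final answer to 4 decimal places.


From Bayes' theorem: P(H|E) = P(E|H) × P(H) / P(E)

Rearranging for P(H):
P(H) = P(H|E) × P(E) / P(E|H)
     = 0.8802 × 0.4388 / 0.8876
     = 0.38623176 / 0.8876
     = 0.4351


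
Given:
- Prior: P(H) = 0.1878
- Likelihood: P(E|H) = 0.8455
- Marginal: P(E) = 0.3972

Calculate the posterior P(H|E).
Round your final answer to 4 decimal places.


Using Bayes' theorem:

P(H|E) = P(E|H) × P(H) / P(E)
       = 0.8455 × 0.1878 / 0.3972
       = 0.15878490 / 0.3972
       = 0.3998

The evidence strengthens our belief in H.
Prior: 0.1878 → Posterior: 0.3998


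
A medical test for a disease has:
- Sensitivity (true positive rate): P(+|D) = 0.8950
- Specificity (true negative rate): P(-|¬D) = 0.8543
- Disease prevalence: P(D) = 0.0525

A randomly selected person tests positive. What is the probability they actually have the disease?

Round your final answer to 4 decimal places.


Let D = has disease, + = positive test

Given:
- P(D) = 0.0525 (prevalence)
- P(+|D) = 0.8950 (sensitivity)
- P(-|¬D) = 0.8543 (specificity)
- P(+|¬D) = 0.1457 (false positive rate = 1 - specificity)

Step 1: Find P(+)
P(+) = P(+|D)P(D) + P(+|¬D)P(¬D)
     = 0.8950 × 0.0525 + 0.1457 × 0.9475
     = 0.04698750 + 0.13805075
     = 0.18503825

Step 2: Apply Bayes' theorem for P(D|+)
P(D|+) = P(+|D)P(D) / P(+)
       = 0.04698750 / 0.18503825
       = 0.2539


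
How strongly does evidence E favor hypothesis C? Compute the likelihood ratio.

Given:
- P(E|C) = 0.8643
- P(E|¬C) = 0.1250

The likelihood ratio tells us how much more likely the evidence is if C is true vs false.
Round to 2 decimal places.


Likelihood Ratio (LR) = P(E|C) / P(E|¬C)

LR = 0.8643 / 0.1250
   = 6.91

The evidence is 6.91 times more likely if C is true than if C is false.
Because LR exceeds 1, E is evidence for C.


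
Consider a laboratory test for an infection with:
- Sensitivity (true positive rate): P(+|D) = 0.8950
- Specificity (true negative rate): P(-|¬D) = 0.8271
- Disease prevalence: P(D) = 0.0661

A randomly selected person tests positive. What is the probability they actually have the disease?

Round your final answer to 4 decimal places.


Let D = has disease, + = positive test

Given:
- P(D) = 0.0661 (prevalence)
- P(+|D) = 0.8950 (sensitivity)
- P(-|¬D) = 0.8271 (specificity)
- P(+|¬D) = 0.1729 (false positive rate = 1 - specificity)

Step 1: Find P(+)
P(+) = P(+|D)P(D) + P(+|¬D)P(¬D)
     = 0.8950 × 0.0661 + 0.1729 × 0.9339
     = 0.05915950 + 0.16147131
     = 0.22063081

Step 2: Apply Bayes' theorem for P(D|+)
P(D|+) = P(+|D)P(D) / P(+)
       = 0.05915950 / 0.22063081
       = 0.2681


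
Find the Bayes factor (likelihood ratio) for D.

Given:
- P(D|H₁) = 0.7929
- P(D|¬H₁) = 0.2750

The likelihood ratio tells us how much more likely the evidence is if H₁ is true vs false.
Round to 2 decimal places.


Likelihood Ratio (LR) = P(D|H₁) / P(D|¬H₁)

LR = 0.7929 / 0.2750
   = 2.88

The evidence is 2.88 times more likely if H₁ is true than if H₁ is false.
Because LR exceeds 1, D is evidence for H₁.


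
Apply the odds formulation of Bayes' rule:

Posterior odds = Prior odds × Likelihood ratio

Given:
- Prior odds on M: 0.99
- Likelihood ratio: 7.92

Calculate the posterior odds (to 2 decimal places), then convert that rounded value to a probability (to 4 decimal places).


Step 1: Calculate posterior odds
Posterior odds = Prior odds × LR
               = 0.99 × 7.92
               = 7.84

Step 2: Convert to probability
P(M|E) = Posterior odds / (1 + Posterior odds)
       = 7.84 / (1 + 7.84)
       = 7.84 / 8.84
       = 0.8869

The evidence increased P(M) from 0.4975 to 0.8869.


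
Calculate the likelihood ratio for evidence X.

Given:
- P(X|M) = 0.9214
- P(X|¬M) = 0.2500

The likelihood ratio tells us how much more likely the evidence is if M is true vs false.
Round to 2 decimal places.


Likelihood Ratio (LR) = P(X|M) / P(X|¬M)

LR = 0.9214 / 0.2500
   = 3.69

The evidence is 3.69 times more likely if M is true than if M is false.
Since LR > 1, the evidence supports M over ¬M.


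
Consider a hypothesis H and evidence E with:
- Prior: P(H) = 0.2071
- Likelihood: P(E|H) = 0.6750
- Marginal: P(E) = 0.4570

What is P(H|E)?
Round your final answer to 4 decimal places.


Using Bayes' theorem:

P(H|E) = P(E|H) × P(H) / P(E)
       = 0.6750 × 0.2071 / 0.4570
       = 0.13979250 / 0.4570
       = 0.3059

The evidence strengthens our belief in H.
Prior: 0.2071 → Posterior: 0.3059
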